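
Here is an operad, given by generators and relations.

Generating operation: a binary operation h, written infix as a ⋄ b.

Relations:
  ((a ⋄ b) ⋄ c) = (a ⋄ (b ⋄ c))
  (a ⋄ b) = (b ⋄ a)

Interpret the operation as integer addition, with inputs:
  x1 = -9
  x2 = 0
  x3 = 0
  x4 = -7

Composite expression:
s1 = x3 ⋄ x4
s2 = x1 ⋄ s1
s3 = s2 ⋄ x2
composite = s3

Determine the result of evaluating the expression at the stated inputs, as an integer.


-16

(x3 ⋄ x4) = -7
(x1 ⋄ (x3 ⋄ x4)) = -16
((x1 ⋄ (x3 ⋄ x4)) ⋄ x2) = -16


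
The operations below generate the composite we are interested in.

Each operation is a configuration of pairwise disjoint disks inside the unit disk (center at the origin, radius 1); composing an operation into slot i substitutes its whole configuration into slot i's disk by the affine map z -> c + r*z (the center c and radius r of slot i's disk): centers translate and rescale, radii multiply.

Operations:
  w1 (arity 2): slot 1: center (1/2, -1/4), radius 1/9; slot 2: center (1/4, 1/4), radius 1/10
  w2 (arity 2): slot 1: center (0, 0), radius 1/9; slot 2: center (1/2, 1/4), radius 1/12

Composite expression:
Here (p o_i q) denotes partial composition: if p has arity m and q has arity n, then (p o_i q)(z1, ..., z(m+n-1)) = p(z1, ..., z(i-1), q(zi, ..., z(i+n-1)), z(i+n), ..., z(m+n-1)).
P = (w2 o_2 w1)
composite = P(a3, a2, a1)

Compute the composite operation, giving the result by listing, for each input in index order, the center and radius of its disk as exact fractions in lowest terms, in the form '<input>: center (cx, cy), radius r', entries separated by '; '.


a1: center (25/48, 13/48), radius 1/120; a2: center (13/24, 11/48), radius 1/108; a3: center (0, 0), radius 1/9


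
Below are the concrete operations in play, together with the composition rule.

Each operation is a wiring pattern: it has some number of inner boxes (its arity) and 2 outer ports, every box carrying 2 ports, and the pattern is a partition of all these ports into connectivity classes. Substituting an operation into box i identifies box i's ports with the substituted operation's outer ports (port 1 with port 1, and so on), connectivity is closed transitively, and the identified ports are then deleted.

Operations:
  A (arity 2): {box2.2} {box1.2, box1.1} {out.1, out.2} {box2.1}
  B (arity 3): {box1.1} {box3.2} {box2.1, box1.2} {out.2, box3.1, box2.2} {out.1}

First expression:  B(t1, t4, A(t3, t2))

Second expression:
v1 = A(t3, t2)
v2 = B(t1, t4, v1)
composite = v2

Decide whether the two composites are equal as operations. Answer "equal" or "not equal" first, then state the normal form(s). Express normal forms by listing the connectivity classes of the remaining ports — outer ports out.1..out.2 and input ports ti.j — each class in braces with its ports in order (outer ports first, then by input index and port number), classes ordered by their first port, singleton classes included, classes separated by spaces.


equal; both compose to {out.1} {out.2, t4.2} {t1.1} {t1.2, t4.1} {t2.1} {t2.2} {t3.1, t3.2}

The first composite normalizes to {out.1} {out.2, t4.2} {t1.1} {t1.2, t4.1} {t2.1} {t2.2} {t3.1, t3.2}
The second composite normalizes to {out.1} {out.2, t4.2} {t1.1} {t1.2, t4.1} {t2.1} {t2.2} {t3.1, t3.2}
One common form — equal.


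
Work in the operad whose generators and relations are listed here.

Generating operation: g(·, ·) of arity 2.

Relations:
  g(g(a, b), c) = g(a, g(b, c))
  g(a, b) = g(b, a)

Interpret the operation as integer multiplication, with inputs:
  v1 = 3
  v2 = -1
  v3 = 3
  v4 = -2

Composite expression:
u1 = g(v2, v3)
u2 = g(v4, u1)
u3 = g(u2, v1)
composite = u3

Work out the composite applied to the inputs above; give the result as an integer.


18

g(v2, v3) = -3
g(v4, g(v2, v3)) = 6
g(g(v4, g(v2, v3)), v1) = 18


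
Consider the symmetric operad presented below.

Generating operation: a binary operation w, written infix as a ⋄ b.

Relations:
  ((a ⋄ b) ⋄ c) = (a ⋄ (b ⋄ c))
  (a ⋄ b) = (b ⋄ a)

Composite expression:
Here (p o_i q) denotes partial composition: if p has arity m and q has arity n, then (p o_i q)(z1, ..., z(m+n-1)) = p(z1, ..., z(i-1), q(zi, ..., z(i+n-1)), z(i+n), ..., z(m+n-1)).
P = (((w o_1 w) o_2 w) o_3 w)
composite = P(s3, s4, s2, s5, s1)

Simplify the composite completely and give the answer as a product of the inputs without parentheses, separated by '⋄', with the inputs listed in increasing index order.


s1 ⋄ s2 ⋄ s3 ⋄ s4 ⋄ s5

Shape and order are irrelevant to w; the s-input set decides.
(s2 ⋄ s5) reduces to s2 ⋄ s5
(s4 ⋄ (s2 ⋄ s5)) reduces to s4 ⋄ s2 ⋄ s5
(s3 ⋄ (s4 ⋄ (s2 ⋄ s5))) reduces to s3 ⋄ s4 ⋄ s2 ⋄ s5
((s3 ⋄ (s4 ⋄ (s2 ⋄ s5))) ⋄ s1) reduces to s3 ⋄ s4 ⋄ s2 ⋄ s5 ⋄ s1
commutativity sorts the factors: s1 ⋄ s2 ⋄ s3 ⋄ s4 ⋄ s5


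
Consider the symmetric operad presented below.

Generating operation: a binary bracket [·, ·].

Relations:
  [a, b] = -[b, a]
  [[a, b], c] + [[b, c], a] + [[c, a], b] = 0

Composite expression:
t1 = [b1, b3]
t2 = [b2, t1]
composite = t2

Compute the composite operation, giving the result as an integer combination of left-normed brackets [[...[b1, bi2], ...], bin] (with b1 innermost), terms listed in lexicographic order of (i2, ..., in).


-[[b1, b3], b2]

In the tensor algebra, words opening b1 carry the b1-anchored form.
Composite bracket: [b2, [b1, b3]]
Applying ab - ba throughout gives 4 signed words (2^2 = 4).
Coefficients come from the b1-initial words:
  from b1b3b2, sign -1: term -[[b1, b3], b2]


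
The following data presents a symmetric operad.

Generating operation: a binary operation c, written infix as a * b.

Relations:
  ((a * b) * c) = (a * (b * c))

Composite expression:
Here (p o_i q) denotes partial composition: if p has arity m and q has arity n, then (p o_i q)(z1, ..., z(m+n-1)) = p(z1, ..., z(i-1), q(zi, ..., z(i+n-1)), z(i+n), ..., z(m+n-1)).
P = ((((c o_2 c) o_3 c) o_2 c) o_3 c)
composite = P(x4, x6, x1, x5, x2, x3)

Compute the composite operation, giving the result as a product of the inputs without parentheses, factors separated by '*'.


Key point: c is associative — brackets drop, the x-order remains.
(x1 * x5) linearizes to x1 * x5
(x6 * (x1 * x5)) linearizes to x6 * x1 * x5
(x2 * x3) linearizes to x2 * x3
((x6 * (x1 * x5)) * (x2 * x3)) linearizes to x6 * x1 * x5 * x2 * x3
(x4 * ((x6 * (x1 * x5)) * (x2 * x3))) linearizes to x4 * x6 * x1 * x5 * x2 * x3

x4 * x6 * x1 * x5 * x2 * x3


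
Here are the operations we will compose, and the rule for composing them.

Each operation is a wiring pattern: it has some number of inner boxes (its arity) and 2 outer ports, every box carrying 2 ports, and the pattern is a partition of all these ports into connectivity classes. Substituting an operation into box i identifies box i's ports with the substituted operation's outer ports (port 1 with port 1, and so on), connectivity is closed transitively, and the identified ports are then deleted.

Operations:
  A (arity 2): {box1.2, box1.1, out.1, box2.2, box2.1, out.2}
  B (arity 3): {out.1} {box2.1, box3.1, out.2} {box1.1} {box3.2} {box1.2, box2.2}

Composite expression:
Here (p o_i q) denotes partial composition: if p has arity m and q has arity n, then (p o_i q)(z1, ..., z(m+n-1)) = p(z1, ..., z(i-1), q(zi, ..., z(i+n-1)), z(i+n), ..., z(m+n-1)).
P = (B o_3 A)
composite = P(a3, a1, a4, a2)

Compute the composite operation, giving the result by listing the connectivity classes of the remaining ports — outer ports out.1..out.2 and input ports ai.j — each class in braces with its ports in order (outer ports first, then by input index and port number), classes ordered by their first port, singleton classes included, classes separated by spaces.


Two ports join when wires chain via B-identified ports.
composing A on (a4, a2), with out.j its own outer ports: {out.1, out.2, a2.1, a2.2, a4.1, a4.2}
composing B on (a3, a1, a4, a2), with out.j its own outer ports: {out.1} {out.2, a1.1, a2.1, a2.2, a4.1, a4.2} {a1.2, a3.2} {a3.1}

{out.1} {out.2, a1.1, a2.1, a2.2, a4.1, a4.2} {a1.2, a3.2} {a3.1}


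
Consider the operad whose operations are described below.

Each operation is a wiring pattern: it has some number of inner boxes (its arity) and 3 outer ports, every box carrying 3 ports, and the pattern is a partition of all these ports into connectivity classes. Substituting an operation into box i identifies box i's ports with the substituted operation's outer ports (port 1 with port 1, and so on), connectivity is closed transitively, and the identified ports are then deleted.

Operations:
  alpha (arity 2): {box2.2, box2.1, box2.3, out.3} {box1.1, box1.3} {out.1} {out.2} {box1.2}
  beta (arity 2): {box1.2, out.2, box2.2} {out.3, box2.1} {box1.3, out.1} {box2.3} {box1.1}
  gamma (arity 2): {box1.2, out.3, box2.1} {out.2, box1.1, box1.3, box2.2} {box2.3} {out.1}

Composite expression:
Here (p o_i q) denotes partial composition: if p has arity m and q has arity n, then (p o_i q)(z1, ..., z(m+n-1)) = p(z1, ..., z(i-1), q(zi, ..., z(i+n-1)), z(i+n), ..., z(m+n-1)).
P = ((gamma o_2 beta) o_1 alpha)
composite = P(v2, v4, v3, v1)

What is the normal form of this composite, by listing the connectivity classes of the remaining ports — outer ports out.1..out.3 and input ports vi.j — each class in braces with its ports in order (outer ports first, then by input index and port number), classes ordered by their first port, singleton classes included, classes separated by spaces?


{out.1} {out.2, v1.2, v3.2, v4.1, v4.2, v4.3} {out.3, v3.3} {v1.1} {v1.3} {v2.1, v2.3} {v2.2} {v3.1}

Connectivity passes through glued gamma-boundaries; trace each wire chain.
the subtree at alpha composes to {out.1} {out.2} {out.3, v4.1, v4.2, v4.3} {v2.1, v2.3} {v2.2} on (v2, v4); out.j = own outer ports
the subtree at beta composes to {out.1, v3.3} {out.2, v1.2, v3.2} {out.3, v1.1} {v1.3} {v3.1} on (v3, v1); out.j = own outer ports
the subtree at gamma composes to {out.1} {out.2, v1.2, v3.2, v4.1, v4.2, v4.3} {out.3, v3.3} {v1.1} {v1.3} {v2.1, v2.3} {v2.2} {v3.1} on (v2, v4, v3, v1); out.j = own outer ports


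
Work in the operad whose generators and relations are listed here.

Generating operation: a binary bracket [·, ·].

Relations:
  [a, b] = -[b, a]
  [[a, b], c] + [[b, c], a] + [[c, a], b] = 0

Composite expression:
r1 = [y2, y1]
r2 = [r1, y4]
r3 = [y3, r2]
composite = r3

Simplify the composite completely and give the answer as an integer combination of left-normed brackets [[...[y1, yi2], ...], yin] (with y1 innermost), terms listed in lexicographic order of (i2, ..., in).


[[[y1, y2], y4], y3]

Antisymmetry and Jacobi reduce to y1-anchored left-normed brackets.
Composite bracket: [y3, [[y2, y1], y4]]
Under [a, b] = ab - ba we get 8 signed associative words (2^3 = 8).
Words beginning with y1 determine it all:
  word y1y2y4y3 has sign +1, contributing +[[[y1, y2], y4], y3]


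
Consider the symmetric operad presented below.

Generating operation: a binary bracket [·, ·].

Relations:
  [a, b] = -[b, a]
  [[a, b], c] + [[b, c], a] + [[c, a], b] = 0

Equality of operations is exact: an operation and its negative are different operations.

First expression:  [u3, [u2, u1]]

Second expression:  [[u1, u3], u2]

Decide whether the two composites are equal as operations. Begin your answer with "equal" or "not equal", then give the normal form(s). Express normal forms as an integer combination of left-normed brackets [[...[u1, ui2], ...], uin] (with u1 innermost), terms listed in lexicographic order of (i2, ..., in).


not equal: they reduce to [[u1, u2], u3] and [[u1, u3], u2]

Reducing the first expression gives [[u1, u2], u3]
Reducing the second expression gives [[u1, u3], u2]
Different reductions; not equal.


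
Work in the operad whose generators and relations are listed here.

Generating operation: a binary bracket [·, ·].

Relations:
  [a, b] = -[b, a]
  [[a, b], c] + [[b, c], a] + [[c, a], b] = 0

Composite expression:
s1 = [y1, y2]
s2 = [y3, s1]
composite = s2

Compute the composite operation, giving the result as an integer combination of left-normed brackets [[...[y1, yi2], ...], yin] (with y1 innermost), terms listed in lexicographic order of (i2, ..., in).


-[[y1, y2], y3]

A multilinear Lie element is pinned by y1-initial words (y1 innermost).
Composite bracket: [y3, [y1, y2]]
Full expansion: 4 signed words from ab - ba (2^2 = 4).
Keep just the words that open with y1:
  from y1y2y3, sign -1: term -[[y1, y2], y3]


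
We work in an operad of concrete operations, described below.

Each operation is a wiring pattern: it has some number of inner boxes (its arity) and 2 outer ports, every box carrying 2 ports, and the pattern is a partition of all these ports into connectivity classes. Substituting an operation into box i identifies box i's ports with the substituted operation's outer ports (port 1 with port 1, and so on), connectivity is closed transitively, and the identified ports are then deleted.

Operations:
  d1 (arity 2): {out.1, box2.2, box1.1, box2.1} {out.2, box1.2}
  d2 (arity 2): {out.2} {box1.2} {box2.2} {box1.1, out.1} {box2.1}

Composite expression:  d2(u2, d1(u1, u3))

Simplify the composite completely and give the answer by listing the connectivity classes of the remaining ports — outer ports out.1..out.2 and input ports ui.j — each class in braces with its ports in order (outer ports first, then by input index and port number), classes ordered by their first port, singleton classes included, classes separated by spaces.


{out.1, u2.1} {out.2} {u1.1, u3.1, u3.2} {u1.2} {u2.2}


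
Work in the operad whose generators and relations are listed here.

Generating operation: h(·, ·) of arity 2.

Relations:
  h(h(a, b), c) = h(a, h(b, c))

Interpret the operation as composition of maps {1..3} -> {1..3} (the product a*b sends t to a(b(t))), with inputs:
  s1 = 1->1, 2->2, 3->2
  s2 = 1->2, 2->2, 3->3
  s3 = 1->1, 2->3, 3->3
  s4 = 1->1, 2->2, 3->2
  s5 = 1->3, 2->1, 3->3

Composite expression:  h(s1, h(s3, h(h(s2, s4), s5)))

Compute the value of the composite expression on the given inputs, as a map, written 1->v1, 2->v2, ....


1->2, 2->2, 3->2

h(s2, s4) = 1->2, 2->2, 3->2
h(h(s2, s4), s5) = 1->2, 2->2, 3->2
h(s3, h(h(s2, s4), s5)) = 1->3, 2->3, 3->3
h(s1, h(s3, h(h(s2, s4), s5))) = 1->2, 2->2, 3->2


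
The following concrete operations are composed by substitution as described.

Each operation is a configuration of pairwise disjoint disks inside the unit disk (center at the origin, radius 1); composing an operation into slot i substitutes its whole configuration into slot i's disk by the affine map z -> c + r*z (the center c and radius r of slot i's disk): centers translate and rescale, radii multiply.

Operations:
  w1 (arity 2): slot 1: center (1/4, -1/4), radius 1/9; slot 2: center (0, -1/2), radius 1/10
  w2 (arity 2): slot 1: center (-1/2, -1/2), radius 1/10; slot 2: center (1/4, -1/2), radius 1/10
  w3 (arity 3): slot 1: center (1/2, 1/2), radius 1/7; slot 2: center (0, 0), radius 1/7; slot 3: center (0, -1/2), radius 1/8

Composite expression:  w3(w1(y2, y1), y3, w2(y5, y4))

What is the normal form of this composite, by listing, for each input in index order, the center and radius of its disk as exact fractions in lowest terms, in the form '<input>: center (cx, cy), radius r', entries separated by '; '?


y1: center (1/2, 3/7), radius 1/70; y2: center (15/28, 13/28), radius 1/63; y3: center (0, 0), radius 1/7; y4: center (1/32, -9/16), radius 1/80; y5: center (-1/16, -9/16), radius 1/80

Below w3, radii multiply path by path; the y-disk centers shift.
input y2: composing its 2 substitution steps yields center (15/28, 13/28), radius 1/63
input y1: composing its 2 substitution steps yields center (1/2, 3/7), radius 1/70
input y3: composing its 1 substitution step yields center (0, 0), radius 1/7
input y5: composing its 2 substitution steps yields center (-1/16, -9/16), radius 1/80
input y4: composing its 2 substitution steps yields center (1/32, -9/16), radius 1/80


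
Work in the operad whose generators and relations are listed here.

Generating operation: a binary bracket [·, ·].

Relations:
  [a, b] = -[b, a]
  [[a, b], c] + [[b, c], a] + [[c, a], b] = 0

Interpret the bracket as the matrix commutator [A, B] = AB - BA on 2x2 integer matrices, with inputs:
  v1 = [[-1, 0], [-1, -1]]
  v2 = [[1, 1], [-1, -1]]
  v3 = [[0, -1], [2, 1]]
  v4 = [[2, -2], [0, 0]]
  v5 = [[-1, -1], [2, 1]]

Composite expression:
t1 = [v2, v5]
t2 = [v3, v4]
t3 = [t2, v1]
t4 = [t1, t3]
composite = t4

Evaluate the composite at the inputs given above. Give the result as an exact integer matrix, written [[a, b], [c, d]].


[v2, v5] = [[1, 0], [-2, -1]]
[v3, v4] = [[4, 4], [4, -4]]
[[v3, v4], v1] = [[-4, 0], [8, 4]]
[[v2, v5], [[v3, v4], v1]] = [[0, 0], [0, 0]]

[[0, 0], [0, 0]]


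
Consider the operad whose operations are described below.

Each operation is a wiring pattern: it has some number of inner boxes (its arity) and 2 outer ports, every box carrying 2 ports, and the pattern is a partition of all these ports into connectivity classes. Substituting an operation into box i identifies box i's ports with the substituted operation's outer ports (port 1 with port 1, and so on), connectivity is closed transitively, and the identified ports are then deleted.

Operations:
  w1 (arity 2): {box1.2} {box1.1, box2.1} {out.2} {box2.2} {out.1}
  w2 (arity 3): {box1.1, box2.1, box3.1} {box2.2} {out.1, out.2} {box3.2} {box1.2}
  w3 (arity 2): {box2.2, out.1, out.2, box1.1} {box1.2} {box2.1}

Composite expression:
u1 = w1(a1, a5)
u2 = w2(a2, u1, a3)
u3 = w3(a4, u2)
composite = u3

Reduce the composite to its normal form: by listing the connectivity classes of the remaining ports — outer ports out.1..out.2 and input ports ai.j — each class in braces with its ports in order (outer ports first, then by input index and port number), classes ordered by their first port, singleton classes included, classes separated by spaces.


{out.1, out.2, a4.1} {a1.1, a5.1} {a1.2} {a2.1, a3.1} {a2.2} {a3.2} {a4.2} {a5.2}

Substituting into w3 glues patterns; closure does the rest.
after w1, the pattern on (a1, a5) reads {out.1} {out.2} {a1.1, a5.1} {a1.2} {a5.2} (out.j = its outer ports)
after w2, the pattern on (a2, a1, a5, a3) reads {out.1, out.2} {a1.1, a5.1} {a1.2} {a2.1, a3.1} {a2.2} {a3.2} {a5.2} (out.j = its outer ports)
after w3, the pattern on (a4, a2, a1, a5, a3) reads {out.1, out.2, a4.1} {a1.1, a5.1} {a1.2} {a2.1, a3.1} {a2.2} {a3.2} {a4.2} {a5.2} (out.j = its outer ports)


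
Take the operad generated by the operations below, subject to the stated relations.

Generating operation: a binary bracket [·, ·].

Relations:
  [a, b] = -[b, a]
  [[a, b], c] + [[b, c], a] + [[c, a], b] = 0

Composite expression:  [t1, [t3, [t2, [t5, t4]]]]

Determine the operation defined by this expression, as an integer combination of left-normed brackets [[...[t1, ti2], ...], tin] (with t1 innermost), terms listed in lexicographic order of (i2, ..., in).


A multilinear Lie element is pinned by t1-initial words (t1 innermost).
Composite bracket: [t1, [t3, [t2, [t5, t4]]]]
Applying ab - ba throughout gives 16 signed words (2^4 = 16).
The t1-initial words carry the normal form:
  t1t2t4t5t3 (sign +1) contributes +[[[[t1, t2], t4], t5], t3]
  t1t2t5t4t3 (sign -1) contributes -[[[[t1, t2], t5], t4], t3]
  t1t3t2t4t5 (sign -1) contributes -[[[[t1, t3], t2], t4], t5]
  t1t3t2t5t4 (sign +1) contributes +[[[[t1, t3], t2], t5], t4]
  t1t3t4t5t2 (sign +1) contributes +[[[[t1, t3], t4], t5], t2]
  t1t3t5t4t2 (sign -1) contributes -[[[[t1, t3], t5], t4], t2]
  t1t4t5t2t3 (sign -1) contributes -[[[[t1, t4], t5], t2], t3]
  t1t5t4t2t3 (sign +1) contributes +[[[[t1, t5], t4], t2], t3]

[[[[t1, t2], t4], t5], t3] - [[[[t1, t2], t5], t4], t3] - [[[[t1, t3], t2], t4], t5] + [[[[t1, t3], t2], t5], t4] + [[[[t1, t3], t4], t5], t2] - [[[[t1, t3], t5], t4], t2] - [[[[t1, t4], t5], t2], t3] + [[[[t1, t5], t4], t2], t3]


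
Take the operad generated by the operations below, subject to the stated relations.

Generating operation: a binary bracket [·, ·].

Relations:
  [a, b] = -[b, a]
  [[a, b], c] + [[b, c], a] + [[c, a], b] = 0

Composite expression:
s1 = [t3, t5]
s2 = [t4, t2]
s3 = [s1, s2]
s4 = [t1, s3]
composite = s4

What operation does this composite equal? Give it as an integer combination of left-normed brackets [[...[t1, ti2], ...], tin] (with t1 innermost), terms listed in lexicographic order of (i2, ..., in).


[[[[t1, t2], t4], t3], t5] - [[[[t1, t2], t4], t5], t3] - [[[[t1, t3], t5], t2], t4] + [[[[t1, t3], t5], t4], t2] - [[[[t1, t4], t2], t3], t5] + [[[[t1, t4], t2], t5], t3] + [[[[t1, t5], t3], t2], t4] - [[[[t1, t5], t3], t4], t2]


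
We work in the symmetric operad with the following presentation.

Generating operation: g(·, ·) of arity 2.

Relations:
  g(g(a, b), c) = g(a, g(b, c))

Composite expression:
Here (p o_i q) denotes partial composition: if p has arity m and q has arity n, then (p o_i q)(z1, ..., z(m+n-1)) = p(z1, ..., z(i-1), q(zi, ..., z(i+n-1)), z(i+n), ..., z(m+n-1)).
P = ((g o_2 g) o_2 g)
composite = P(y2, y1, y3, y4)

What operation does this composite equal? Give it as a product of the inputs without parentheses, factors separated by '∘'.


y2 ∘ y1 ∘ y3 ∘ y4


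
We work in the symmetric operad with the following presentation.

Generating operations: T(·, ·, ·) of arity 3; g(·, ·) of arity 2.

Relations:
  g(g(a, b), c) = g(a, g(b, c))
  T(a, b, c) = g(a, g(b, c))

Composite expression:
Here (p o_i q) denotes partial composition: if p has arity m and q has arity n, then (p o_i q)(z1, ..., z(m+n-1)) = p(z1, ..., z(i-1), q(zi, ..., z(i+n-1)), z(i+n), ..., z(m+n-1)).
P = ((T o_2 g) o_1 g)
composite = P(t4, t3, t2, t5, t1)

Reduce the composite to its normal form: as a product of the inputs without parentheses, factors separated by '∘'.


t4 ∘ t3 ∘ t2 ∘ t5 ∘ t1

Associativity of T dissolves the nesting; only the t-input order survives.
g(t4, t3) reduces to t4 ∘ t3
g(t2, t5) reduces to t2 ∘ t5
T(g(t4, t3), g(t2, t5), t1) reduces to t4 ∘ t3 ∘ t2 ∘ t5 ∘ t1


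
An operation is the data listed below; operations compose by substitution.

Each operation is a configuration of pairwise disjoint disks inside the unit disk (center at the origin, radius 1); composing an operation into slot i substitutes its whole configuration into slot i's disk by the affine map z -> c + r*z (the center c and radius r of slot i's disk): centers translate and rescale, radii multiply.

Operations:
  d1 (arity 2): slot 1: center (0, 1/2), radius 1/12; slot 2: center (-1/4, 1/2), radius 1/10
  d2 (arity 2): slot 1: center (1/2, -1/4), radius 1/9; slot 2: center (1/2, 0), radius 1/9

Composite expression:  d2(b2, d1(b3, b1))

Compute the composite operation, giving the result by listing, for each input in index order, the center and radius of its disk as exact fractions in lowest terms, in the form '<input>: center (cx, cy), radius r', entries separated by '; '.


Only the slot chain above each b matters under d2; compose those maps.
input b2: applying the 1 nested substitution gives center (1/2, -1/4), radius 1/9
input b3: applying the 2 nested substitutions gives center (1/2, 1/18), radius 1/108
input b1: applying the 2 nested substitutions gives center (17/36, 1/18), radius 1/90

b1: center (17/36, 1/18), radius 1/90; b2: center (1/2, -1/4), radius 1/9; b3: center (1/2, 1/18), radius 1/108


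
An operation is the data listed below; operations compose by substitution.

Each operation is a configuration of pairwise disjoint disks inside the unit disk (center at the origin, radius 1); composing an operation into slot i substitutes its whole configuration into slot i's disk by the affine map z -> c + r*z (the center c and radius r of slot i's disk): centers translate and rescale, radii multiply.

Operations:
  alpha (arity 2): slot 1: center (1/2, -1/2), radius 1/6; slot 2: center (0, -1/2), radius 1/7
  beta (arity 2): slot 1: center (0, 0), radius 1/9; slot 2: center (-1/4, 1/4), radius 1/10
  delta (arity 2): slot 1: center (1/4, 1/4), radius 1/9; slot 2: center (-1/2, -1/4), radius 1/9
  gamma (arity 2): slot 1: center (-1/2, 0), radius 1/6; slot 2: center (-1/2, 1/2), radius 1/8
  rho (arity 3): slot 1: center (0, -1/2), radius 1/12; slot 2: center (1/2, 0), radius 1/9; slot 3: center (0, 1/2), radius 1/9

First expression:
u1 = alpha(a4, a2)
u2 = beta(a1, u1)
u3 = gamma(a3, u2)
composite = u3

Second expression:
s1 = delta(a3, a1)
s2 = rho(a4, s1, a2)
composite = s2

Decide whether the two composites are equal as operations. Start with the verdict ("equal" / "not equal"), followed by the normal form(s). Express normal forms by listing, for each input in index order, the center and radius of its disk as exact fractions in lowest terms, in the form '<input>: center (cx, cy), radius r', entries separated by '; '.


not equal; the first gives a1: center (-1/2, 1/2), radius 1/72; a2: center (-17/32, 21/40), radius 1/560; a3: center (-1/2, 0), radius 1/6; a4: center (-21/40, 21/40), radius 1/480 and the second a1: center (4/9, -1/36), radius 1/81; a2: center (0, 1/2), radius 1/9; a3: center (19/36, 1/36), radius 1/81; a4: center (0, -1/2), radius 1/12


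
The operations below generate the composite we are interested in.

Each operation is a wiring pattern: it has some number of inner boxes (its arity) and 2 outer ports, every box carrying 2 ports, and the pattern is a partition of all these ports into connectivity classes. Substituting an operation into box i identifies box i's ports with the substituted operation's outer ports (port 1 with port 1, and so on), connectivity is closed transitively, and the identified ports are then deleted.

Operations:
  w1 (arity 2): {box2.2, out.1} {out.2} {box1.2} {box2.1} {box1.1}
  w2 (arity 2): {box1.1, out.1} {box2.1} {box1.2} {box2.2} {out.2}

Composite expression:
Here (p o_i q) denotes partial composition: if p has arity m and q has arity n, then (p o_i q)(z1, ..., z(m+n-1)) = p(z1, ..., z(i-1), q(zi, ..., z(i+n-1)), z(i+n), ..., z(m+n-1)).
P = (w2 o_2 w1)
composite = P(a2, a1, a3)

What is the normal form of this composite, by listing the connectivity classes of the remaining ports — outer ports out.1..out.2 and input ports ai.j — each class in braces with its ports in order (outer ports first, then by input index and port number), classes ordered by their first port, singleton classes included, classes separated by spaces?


{out.1, a2.1} {out.2} {a1.1} {a1.2} {a2.2} {a3.1} {a3.2}


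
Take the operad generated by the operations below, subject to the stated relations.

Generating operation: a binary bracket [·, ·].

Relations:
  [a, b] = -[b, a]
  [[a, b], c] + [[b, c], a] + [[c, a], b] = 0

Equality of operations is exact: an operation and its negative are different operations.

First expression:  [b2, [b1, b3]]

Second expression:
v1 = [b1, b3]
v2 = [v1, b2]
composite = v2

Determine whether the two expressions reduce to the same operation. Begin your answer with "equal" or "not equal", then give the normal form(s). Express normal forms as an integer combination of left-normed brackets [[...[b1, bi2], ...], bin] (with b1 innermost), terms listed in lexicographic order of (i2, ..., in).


Reducing the first expression gives -[[b1, b3], b2]
Reducing the second expression gives [[b1, b3], b2]
Distinct normal forms: not equal.

not equal; first: -[[b1, b3], b2]; second: [[b1, b3], b2]


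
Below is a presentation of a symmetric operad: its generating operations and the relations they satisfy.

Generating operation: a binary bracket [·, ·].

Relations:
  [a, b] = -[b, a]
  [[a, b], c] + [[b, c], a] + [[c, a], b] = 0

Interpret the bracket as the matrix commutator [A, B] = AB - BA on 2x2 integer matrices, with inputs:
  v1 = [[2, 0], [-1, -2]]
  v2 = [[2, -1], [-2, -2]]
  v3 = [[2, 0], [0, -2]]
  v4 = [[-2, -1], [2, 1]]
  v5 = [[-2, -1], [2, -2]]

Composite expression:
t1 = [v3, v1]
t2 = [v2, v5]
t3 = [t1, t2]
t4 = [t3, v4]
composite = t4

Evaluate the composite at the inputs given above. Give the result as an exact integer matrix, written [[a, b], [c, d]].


[[-32, -32], [32, 32]]

[v3, v1] = [[0, 0], [4, 0]]
[v2, v5] = [[-4, -4], [-8, 4]]
[[v3, v1], [v2, v5]] = [[16, 0], [-32, -16]]
[[[v3, v1], [v2, v5]], v4] = [[-32, -32], [32, 32]]


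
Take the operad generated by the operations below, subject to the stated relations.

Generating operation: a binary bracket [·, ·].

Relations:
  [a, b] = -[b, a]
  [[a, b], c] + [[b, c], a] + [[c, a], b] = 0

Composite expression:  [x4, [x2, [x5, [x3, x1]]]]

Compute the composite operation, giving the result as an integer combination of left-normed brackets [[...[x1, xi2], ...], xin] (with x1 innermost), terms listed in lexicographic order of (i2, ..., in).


[[[[x1, x3], x5], x2], x4]

Left-normed coefficients sit on the x1-initial expansion words.
Composite bracket: [x4, [x2, [x5, [x3, x1]]]]
Full expansion: 16 signed words from ab - ba (2^4 = 16).
Collect the words opening with x1:
  from x1x3x5x2x4, sign +1: term +[[[[x1, x3], x5], x2], x4]


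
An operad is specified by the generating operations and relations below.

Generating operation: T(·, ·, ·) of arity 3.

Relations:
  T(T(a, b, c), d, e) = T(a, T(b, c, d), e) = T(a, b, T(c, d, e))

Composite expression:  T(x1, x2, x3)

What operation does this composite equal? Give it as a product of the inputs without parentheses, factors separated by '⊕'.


x1 ⊕ x2 ⊕ x3

Under associativity of T, the answer is the x's in reading order.
T(x1, x2, x3) spells out as x1 ⊕ x2 ⊕ x3


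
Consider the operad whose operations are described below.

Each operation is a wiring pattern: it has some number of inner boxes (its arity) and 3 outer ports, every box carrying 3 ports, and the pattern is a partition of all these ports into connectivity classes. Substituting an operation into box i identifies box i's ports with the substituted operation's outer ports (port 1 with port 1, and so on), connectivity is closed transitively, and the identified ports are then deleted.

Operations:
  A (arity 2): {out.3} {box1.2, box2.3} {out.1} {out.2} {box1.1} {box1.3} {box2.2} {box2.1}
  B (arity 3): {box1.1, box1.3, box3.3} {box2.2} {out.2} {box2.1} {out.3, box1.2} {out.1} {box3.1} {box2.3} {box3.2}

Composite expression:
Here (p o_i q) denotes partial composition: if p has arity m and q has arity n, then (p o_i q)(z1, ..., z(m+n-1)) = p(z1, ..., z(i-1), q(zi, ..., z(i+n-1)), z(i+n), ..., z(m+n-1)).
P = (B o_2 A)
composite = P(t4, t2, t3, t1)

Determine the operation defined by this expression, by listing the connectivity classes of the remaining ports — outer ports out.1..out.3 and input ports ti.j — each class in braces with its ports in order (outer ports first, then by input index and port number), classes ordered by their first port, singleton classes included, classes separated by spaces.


{out.1} {out.2} {out.3, t4.2} {t1.1} {t1.2} {t1.3, t4.1, t4.3} {t2.1} {t2.2, t3.3} {t2.3} {t3.1} {t3.2}

Treat the ports identified at B as solder joints: merge, then drop.
A over (t2, t3) gives {out.1} {out.2} {out.3} {t2.1} {t2.2, t3.3} {t2.3} {t3.1} {t3.2}, out.j being that stage's outer ports
B over (t4, t2, t3, t1) gives {out.1} {out.2} {out.3, t4.2} {t1.1} {t1.2} {t1.3, t4.1, t4.3} {t2.1} {t2.2, t3.3} {t2.3} {t3.1} {t3.2}, out.j being that stage's outer ports


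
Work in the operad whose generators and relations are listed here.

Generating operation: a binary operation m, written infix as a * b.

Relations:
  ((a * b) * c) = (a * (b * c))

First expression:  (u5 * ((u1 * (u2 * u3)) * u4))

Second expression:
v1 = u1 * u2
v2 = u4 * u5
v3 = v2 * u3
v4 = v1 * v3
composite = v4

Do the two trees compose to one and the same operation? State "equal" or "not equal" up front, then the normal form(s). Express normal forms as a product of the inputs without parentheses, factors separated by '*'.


not equal — first u5 * u1 * u2 * u3 * u4, second u1 * u2 * u4 * u5 * u3

The first expression reduces to u5 * u1 * u2 * u3 * u4
The second expression reduces to u1 * u2 * u4 * u5 * u3
Different reductions; not equal.


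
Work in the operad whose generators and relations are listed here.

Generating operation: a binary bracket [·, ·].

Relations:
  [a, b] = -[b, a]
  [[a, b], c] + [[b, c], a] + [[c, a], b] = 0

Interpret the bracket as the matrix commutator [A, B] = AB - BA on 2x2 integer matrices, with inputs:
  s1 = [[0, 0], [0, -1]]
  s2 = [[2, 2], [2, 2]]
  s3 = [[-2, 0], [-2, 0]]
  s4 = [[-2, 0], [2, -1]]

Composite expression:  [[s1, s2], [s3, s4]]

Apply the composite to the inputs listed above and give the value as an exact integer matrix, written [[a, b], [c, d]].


[[12, 0], [0, -12]]

[s1, s2] = [[0, 2], [-2, 0]]
[s3, s4] = [[0, 0], [6, 0]]
[[s1, s2], [s3, s4]] = [[12, 0], [0, -12]]


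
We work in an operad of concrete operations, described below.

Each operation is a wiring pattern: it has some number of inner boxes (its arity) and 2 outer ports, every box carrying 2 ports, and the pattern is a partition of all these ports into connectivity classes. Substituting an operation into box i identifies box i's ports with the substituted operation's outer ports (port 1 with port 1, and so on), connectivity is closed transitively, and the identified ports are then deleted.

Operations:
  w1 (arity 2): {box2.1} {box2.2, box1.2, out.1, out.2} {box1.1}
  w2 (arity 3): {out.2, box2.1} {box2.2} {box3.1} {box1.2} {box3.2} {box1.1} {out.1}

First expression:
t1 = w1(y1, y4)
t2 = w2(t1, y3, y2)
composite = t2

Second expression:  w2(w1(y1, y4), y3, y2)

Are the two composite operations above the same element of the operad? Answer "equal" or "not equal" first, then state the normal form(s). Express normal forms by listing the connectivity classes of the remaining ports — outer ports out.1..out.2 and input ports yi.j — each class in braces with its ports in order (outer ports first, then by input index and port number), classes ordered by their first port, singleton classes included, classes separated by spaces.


The first expression, normalized: {out.1} {out.2, y3.1} {y1.1} {y1.2, y4.2} {y2.1} {y2.2} {y3.2} {y4.1}
The second expression, normalized: {out.1} {out.2, y3.1} {y1.1} {y1.2, y4.2} {y2.1} {y2.2} {y3.2} {y4.1}
Both agree, so they are equal.

equal — both sides give {out.1} {out.2, y3.1} {y1.1} {y1.2, y4.2} {y2.1} {y2.2} {y3.2} {y4.1}


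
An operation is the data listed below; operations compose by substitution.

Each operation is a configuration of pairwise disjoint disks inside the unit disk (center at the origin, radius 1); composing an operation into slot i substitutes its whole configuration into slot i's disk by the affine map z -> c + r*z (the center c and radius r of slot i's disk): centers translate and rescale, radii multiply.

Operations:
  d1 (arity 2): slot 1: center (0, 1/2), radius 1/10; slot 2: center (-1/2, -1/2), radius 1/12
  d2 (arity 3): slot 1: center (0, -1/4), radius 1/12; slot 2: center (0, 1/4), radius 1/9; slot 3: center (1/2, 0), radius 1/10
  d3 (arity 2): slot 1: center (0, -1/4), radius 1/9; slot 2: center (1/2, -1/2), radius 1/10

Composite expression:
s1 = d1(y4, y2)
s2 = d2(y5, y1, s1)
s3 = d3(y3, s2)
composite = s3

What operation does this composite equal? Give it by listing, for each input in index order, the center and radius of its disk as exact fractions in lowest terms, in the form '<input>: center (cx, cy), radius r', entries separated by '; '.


y1: center (1/2, -19/40), radius 1/90; y2: center (109/200, -101/200), radius 1/1200; y3: center (0, -1/4), radius 1/9; y4: center (11/20, -99/200), radius 1/1000; y5: center (1/2, -21/40), radius 1/120

Follow each y-input down from d3: c' goes to c + r*c', radius to r*r'.
input y3: composing its 1 substitution step yields center (0, -1/4), radius 1/9
input y5: composing its 2 substitution steps yields center (1/2, -21/40), radius 1/120
input y1: composing its 2 substitution steps yields center (1/2, -19/40), radius 1/90
input y4: composing its 3 substitution steps yields center (11/20, -99/200), radius 1/1000
input y2: composing its 3 substitution steps yields center (109/200, -101/200), radius 1/1200


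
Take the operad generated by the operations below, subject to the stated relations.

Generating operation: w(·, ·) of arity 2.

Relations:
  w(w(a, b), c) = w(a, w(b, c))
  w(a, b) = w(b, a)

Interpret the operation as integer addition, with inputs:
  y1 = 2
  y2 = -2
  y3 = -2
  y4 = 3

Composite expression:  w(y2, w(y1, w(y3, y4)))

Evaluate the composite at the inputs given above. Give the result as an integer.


1

w(y3, y4) = 1
w(y1, w(y3, y4)) = 3
w(y2, w(y1, w(y3, y4))) = 1


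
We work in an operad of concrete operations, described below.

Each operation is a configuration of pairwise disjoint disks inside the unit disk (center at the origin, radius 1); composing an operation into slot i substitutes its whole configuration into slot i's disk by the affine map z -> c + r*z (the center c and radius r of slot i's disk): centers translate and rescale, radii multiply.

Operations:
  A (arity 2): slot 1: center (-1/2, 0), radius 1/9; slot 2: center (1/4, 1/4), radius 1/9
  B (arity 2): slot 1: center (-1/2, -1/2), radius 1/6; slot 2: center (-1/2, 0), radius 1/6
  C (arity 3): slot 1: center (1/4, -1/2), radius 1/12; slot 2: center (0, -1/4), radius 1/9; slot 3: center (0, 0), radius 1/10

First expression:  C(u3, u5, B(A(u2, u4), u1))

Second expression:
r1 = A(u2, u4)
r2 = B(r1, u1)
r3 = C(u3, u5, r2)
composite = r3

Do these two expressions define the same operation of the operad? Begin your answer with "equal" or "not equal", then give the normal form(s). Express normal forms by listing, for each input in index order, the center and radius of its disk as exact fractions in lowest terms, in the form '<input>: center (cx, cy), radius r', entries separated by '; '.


equal; the common form is u1: center (-1/20, 0), radius 1/60; u2: center (-7/120, -1/20), radius 1/540; u3: center (1/4, -1/2), radius 1/12; u4: center (-11/240, -11/240), radius 1/540; u5: center (0, -1/4), radius 1/9

Normal form of the first expression: u1: center (-1/20, 0), radius 1/60; u2: center (-7/120, -1/20), radius 1/540; u3: center (1/4, -1/2), radius 1/12; u4: center (-11/240, -11/240), radius 1/540; u5: center (0, -1/4), radius 1/9
Normal form of the second expression: u1: center (-1/20, 0), radius 1/60; u2: center (-7/120, -1/20), radius 1/540; u3: center (1/4, -1/2), radius 1/12; u4: center (-11/240, -11/240), radius 1/540; u5: center (0, -1/4), radius 1/9
Same normal form: equal.


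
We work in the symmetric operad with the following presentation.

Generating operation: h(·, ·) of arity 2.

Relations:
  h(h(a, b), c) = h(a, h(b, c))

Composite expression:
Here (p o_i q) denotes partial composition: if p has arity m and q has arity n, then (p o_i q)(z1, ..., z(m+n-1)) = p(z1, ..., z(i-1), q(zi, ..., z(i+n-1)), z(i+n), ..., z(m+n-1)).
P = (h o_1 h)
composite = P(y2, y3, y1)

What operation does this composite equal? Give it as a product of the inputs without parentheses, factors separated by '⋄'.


y2 ⋄ y3 ⋄ y1

Every regrouping of h is equal, so read the y-inputs in written order.
h(y2, y3) collapses to y2 ⋄ y3
h(h(y2, y3), y1) collapses to y2 ⋄ y3 ⋄ y1


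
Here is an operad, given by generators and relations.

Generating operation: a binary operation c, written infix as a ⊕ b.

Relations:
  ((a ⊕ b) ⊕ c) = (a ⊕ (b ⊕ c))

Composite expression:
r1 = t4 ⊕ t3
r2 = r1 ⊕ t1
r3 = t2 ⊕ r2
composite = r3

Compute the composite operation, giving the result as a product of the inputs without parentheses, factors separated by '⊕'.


Every regrouping of c is equal, so read the t-inputs in written order.
(t4 ⊕ t3) linearizes to t4 ⊕ t3
((t4 ⊕ t3) ⊕ t1) linearizes to t4 ⊕ t3 ⊕ t1
(t2 ⊕ ((t4 ⊕ t3) ⊕ t1)) linearizes to t2 ⊕ t4 ⊕ t3 ⊕ t1

t2 ⊕ t4 ⊕ t3 ⊕ t1


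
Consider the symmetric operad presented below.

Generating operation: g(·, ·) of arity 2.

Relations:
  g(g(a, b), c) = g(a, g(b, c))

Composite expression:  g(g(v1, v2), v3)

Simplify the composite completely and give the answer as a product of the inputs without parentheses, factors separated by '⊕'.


v1 ⊕ v2 ⊕ v3

Key point: g is associative — brackets drop, the v-order remains.
g(v1, v2) flattens to v1 ⊕ v2
g(g(v1, v2), v3) flattens to v1 ⊕ v2 ⊕ v3
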